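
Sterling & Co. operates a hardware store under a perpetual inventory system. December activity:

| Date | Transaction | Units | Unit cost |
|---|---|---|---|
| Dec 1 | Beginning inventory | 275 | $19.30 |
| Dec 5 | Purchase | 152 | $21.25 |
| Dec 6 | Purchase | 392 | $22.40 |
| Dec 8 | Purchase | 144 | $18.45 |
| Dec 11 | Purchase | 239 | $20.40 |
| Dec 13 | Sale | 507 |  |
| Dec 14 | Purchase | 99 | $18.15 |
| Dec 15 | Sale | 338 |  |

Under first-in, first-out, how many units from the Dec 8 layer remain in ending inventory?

118

Dec 13, 507 sold [FIFO — oldest first]: 275 @ $19.30 + 152 @ $21.25 + 80 @ $22.40 = $10,329.50
Dec 15, 338 sold [FIFO — oldest first]: 312 @ $22.40 + 26 @ $18.45 = $7,468.50
Total COGS = $10,329.50 + $7,468.50 = $17,798.00
Ending inventory: 118 @ $18.45 + 239 @ $20.40 + 99 @ $18.15 = $8,849.55
Check: goods available $26,647.55 = COGS $17,798.00 + ending $8,849.55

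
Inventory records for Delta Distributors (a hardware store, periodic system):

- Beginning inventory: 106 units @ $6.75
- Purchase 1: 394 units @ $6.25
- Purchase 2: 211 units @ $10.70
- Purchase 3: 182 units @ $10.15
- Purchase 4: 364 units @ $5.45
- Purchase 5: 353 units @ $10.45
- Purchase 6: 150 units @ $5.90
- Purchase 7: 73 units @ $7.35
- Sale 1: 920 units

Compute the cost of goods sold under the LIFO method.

Sale 1 (920) [LIFO — newest first]: 73 @ $7.35 + 150 @ $5.90 + 353 @ $10.45 + 344 @ $5.45 = $6,985.20
Ending inventory: 106 @ $6.75 + 394 @ $6.25 + 211 @ $10.70 + 182 @ $10.15 + 20 @ $5.45 = $7,392.00

COGS = $6,985.20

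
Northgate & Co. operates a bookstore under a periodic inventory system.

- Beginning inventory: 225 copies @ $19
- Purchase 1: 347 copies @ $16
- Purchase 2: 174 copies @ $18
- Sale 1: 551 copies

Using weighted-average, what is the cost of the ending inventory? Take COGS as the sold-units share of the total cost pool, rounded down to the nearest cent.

Sale 1, sell 551: 551/746 × $12,959.00 → $9,571.59
Ending inventory (cost pool remaining) = $3,387.41

Ending inventory = $3,387.41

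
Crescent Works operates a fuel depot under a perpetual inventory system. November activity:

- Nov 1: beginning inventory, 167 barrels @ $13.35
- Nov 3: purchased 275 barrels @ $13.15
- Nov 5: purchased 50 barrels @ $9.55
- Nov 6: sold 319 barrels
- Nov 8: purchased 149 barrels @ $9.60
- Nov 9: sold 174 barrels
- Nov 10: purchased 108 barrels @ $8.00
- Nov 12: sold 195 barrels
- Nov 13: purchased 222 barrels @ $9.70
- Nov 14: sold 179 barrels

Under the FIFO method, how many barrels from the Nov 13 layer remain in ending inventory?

Nov 6, 319 sold [FIFO — oldest first]: 167 @ $13.35 + 152 @ $13.15 = $4,228.25
Nov 9, 174 sold [FIFO — oldest first]: 123 @ $13.15 + 50 @ $9.55 + 1 @ $9.60 = $2,104.55
Nov 12, 195 sold [FIFO — oldest first]: 148 @ $9.60 + 47 @ $8.00 = $1,796.80
Nov 14, 179 sold [FIFO — oldest first]: 61 @ $8.00 + 118 @ $9.70 = $1,632.60
Total COGS = $4,228.25 + $2,104.55 + $1,796.80 + $1,632.60 = $9,762.20
Ending inventory: 104 @ $9.70 = $1,008.80

104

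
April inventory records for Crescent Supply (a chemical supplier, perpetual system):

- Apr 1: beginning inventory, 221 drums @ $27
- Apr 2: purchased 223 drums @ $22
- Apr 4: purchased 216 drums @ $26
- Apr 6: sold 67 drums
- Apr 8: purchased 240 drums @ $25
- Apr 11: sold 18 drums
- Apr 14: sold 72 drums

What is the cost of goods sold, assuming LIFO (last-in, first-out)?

COGS = $3,992

Apr 6, 67 sold [LIFO — newest first]: 67 @ $26 = $1,742
Apr 11, 18 sold [LIFO — newest first]: 18 @ $25 = $450
Apr 14, 72 sold [LIFO — newest first]: 72 @ $25 = $1,800
Total COGS = $1,742 + $450 + $1,800 = $3,992
Ending inventory: 221 @ $27 + 223 @ $22 + 149 @ $26 + 150 @ $25 = $18,497
Check: goods available $22,489 = COGS $3,992 + ending $18,497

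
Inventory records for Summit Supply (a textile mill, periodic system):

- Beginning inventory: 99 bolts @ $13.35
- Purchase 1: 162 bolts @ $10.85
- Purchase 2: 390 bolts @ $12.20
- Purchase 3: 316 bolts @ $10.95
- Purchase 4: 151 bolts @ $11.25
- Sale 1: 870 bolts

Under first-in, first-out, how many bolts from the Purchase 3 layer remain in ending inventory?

97

Sale 1 (870) [FIFO — oldest first]: 99 @ $13.35 + 162 @ $10.85 + 390 @ $12.20 + 219 @ $10.95 = $10,235.40
Ending inventory: 97 @ $10.95 + 151 @ $11.25 = $2,760.90
Check: goods available $12,996.30 = COGS $10,235.40 + ending $2,760.90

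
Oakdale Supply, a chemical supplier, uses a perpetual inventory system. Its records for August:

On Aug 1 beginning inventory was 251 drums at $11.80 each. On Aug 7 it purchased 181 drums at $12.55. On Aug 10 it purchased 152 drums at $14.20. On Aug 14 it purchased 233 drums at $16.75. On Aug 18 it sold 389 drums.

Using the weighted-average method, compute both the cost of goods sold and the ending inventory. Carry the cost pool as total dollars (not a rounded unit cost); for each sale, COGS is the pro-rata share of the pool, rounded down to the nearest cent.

After Aug 1: 251 on hand, pool $2,961.80 (≈ $11.8000 each)
After Aug 7: 432 on hand, pool $5,233.35 (≈ $12.1142 each)
After Aug 10: 584 on hand, pool $7,391.75 (≈ $12.6571 each)
After Aug 14: 817 on hand, pool $11,294.50 (≈ $13.8244 each)
Aug 18, sell 389: 389/817 × $11,294.50 → $5,377.67
Ending inventory (cost pool remaining) = $5,916.83

COGS = $5,377.67; ending inventory = $5,916.83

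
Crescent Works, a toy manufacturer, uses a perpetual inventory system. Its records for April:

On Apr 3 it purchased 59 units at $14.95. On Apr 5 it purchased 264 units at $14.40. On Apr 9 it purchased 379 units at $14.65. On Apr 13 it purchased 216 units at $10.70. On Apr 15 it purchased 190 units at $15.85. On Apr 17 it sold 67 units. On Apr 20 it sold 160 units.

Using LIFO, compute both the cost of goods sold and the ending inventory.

COGS = $3,407.40; ending inventory = $12,151.30

Apr 17, 67 sold [LIFO — newest first]: 67 @ $15.85 = $1,061.95
Apr 20, 160 sold [LIFO — newest first]: 123 @ $15.85 + 37 @ $10.70 = $2,345.45
Total COGS = $1,061.95 + $2,345.45 = $3,407.40
Ending inventory: 59 @ $14.95 + 264 @ $14.40 + 379 @ $14.65 + 179 @ $10.70 = $12,151.30
Check: goods available $15,558.70 = COGS $3,407.40 + ending $12,151.30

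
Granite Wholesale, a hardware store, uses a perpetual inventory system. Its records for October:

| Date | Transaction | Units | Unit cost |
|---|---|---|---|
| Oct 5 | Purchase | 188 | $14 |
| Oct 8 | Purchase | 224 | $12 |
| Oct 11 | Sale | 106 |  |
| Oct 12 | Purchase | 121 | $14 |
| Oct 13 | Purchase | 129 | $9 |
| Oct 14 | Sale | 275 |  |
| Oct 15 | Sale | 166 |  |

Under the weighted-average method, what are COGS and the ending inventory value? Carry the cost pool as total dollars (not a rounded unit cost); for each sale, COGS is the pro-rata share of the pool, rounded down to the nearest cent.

COGS = $6,767.22; ending inventory = $1,407.78

After Oct 5: 188 on hand, pool $2,632.00 (≈ $14.0000 each)
After Oct 8: 412 on hand, pool $5,320.00 (≈ $12.9126 each)
Oct 11, sell 106: 106/412 × $5,320.00 → $1,368.73
After Oct 12: 427 on hand, pool $5,645.27 (≈ $13.2208 each)
After Oct 13: 556 on hand, pool $6,806.27 (≈ $12.2415 each)
Oct 14, sell 275: 275/556 × $6,806.27 → $3,366.41
Oct 15, sell 166: 166/281 × $3,439.86 → $2,032.08
Total COGS = $1,368.73 + $3,366.41 + $2,032.08 = $6,767.22
Ending inventory (cost pool remaining) = $1,407.78
Check: goods available $8,175.00 = COGS $6,767.22 + ending $1,407.78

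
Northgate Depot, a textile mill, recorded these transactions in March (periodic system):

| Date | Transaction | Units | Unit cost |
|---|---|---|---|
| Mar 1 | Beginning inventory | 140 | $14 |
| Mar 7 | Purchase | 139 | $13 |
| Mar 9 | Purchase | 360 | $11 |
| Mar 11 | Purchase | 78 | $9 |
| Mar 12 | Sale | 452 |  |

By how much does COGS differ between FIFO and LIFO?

FIFO COGS: 140 @ $14 + 139 @ $13 + 173 @ $11 = $5,670
LIFO COGS: 78 @ $9 + 360 @ $11 + 14 @ $13 = $4,844
Difference = |$5,670 − $4,844| = $826

$826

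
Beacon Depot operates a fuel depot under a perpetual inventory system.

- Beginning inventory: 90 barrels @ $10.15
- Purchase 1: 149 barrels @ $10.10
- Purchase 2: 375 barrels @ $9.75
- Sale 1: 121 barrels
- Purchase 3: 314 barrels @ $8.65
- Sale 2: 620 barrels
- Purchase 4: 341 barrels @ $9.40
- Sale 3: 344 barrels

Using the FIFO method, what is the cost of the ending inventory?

Ending inventory = $1,729.60

Sale 1 (121) [FIFO — oldest first]: 90 @ $10.15 + 31 @ $10.10 = $1,226.60
Sale 2 (620) [FIFO — oldest first]: 118 @ $10.10 + 375 @ $9.75 + 127 @ $8.65 = $5,946.60
Sale 3 (344) [FIFO — oldest first]: 187 @ $8.65 + 157 @ $9.40 = $3,093.35
Total COGS = $1,226.60 + $5,946.60 + $3,093.35 = $10,266.55
Ending inventory: 184 @ $9.40 = $1,729.60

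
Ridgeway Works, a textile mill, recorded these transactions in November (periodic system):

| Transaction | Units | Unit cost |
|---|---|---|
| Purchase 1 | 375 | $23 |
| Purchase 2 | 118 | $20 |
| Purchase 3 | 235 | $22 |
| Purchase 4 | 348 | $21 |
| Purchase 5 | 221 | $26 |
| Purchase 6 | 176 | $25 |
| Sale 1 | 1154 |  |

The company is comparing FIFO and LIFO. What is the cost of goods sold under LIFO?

COGS = $26,272

FIFO COGS: 375 @ $23 + 118 @ $20 + 235 @ $22 + 348 @ $21 + 78 @ $26 = $25,491
LIFO COGS: 176 @ $25 + 221 @ $26 + 348 @ $21 + 235 @ $22 + 118 @ $20 + 56 @ $23 = $26,272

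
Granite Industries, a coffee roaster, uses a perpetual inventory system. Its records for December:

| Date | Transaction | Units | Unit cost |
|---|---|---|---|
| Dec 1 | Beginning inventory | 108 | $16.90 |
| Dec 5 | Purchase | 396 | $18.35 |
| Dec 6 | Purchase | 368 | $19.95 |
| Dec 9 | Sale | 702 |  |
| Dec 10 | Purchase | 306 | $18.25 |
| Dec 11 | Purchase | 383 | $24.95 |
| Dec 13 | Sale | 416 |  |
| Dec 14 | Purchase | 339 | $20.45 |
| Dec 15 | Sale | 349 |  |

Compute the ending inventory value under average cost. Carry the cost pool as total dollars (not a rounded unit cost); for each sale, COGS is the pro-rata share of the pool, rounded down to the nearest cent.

Ending inventory = $9,076.90

After Dec 1: 108 on hand, pool $1,825.20 (≈ $16.9000 each)
After Dec 5: 504 on hand, pool $9,091.80 (≈ $18.0393 each)
After Dec 6: 872 on hand, pool $16,433.40 (≈ $18.8456 each)
Dec 9, sell 702: 702/872 × $16,433.40 → $13,229.64
After Dec 10: 476 on hand, pool $8,788.26 (≈ $18.4627 each)
After Dec 11: 859 on hand, pool $18,344.11 (≈ $21.3552 each)
Dec 13, sell 416: 416/859 × $18,344.11 → $8,883.75
After Dec 14: 782 on hand, pool $16,392.91 (≈ $20.9628 each)
Dec 15, sell 349: 349/782 × $16,392.91 → $7,316.01
Total COGS = $13,229.64 + $8,883.75 + $7,316.01 = $29,429.40
Ending inventory (cost pool remaining) = $9,076.90
Check: goods available $38,506.30 = COGS $29,429.40 + ending $9,076.90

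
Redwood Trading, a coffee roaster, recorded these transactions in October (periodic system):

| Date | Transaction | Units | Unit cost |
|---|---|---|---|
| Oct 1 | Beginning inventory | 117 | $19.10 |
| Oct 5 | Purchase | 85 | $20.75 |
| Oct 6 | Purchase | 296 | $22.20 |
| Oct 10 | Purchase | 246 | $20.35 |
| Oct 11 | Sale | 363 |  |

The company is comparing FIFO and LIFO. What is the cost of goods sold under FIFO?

FIFO COGS: 117 @ $19.10 + 85 @ $20.75 + 161 @ $22.20 = $7,572.65
LIFO COGS: 246 @ $20.35 + 117 @ $22.20 = $7,603.50

COGS = $7,572.65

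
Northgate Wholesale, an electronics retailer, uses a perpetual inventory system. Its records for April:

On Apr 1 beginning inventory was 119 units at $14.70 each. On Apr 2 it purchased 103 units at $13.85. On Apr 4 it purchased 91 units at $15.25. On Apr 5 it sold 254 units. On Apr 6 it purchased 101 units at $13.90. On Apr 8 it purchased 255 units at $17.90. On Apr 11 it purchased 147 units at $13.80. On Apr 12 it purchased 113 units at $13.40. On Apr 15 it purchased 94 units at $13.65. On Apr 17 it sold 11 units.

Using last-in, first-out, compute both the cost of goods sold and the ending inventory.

COGS = $3,846.45; ending inventory = $11,511.45

Apr 5, 254 sold [LIFO — newest first]: 91 @ $15.25 + 103 @ $13.85 + 60 @ $14.70 = $3,696.30
Apr 17, 11 sold [LIFO — newest first]: 11 @ $13.65 = $150.15
Total COGS = $3,696.30 + $150.15 = $3,846.45
Ending inventory: 59 @ $14.70 + 101 @ $13.90 + 255 @ $17.90 + 147 @ $13.80 + 113 @ $13.40 + 83 @ $13.65 = $11,511.45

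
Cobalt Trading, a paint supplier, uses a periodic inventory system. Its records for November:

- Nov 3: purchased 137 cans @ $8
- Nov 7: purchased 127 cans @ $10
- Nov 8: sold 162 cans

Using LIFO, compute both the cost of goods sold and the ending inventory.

Nov 8, 162 sold [LIFO — newest first]: 127 @ $10 + 35 @ $8 = $1,550
Ending inventory: 102 @ $8 = $816
Check: goods available $2,366 = COGS $1,550 + ending $816

COGS = $1,550; ending inventory = $816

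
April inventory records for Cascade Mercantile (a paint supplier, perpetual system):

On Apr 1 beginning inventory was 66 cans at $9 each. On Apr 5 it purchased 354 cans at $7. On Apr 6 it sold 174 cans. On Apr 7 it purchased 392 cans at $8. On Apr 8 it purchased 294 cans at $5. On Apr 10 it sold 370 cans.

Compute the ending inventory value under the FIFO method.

Apr 6, 174 sold [FIFO — oldest first]: 66 @ $9 + 108 @ $7 = $1,350
Apr 10, 370 sold [FIFO — oldest first]: 246 @ $7 + 124 @ $8 = $2,714
Total COGS = $1,350 + $2,714 = $4,064
Ending inventory: 268 @ $8 + 294 @ $5 = $3,614

Ending inventory = $3,614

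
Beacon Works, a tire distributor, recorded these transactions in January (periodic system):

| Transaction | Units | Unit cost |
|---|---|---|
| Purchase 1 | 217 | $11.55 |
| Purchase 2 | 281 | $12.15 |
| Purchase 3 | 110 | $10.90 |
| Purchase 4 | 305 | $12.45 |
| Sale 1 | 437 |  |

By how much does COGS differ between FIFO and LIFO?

FIFO COGS: 217 @ $11.55 + 220 @ $12.15 = $5,179.35
LIFO COGS: 305 @ $12.45 + 110 @ $10.90 + 22 @ $12.15 = $5,263.55
Difference = |$5,179.35 − $5,263.55| = $84.20

$84.20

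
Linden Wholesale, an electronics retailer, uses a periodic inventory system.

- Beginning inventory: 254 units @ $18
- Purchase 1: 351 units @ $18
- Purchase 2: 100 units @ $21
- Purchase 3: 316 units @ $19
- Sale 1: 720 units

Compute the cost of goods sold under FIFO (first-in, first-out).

Sale 1 (720) [FIFO — oldest first]: 254 @ $18 + 351 @ $18 + 100 @ $21 + 15 @ $19 = $13,275
Ending inventory: 301 @ $19 = $5,719

COGS = $13,275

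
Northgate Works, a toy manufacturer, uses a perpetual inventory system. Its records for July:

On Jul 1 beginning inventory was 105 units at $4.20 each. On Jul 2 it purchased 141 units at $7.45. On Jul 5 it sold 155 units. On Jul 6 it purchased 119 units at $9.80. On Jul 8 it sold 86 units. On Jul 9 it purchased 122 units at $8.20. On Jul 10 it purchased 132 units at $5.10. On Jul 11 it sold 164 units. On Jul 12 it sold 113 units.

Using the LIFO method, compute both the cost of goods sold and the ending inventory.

Jul 5, 155 sold [LIFO — newest first]: 141 @ $7.45 + 14 @ $4.20 = $1,109.25
Jul 8, 86 sold [LIFO — newest first]: 86 @ $9.80 = $842.80
Jul 11, 164 sold [LIFO — newest first]: 132 @ $5.10 + 32 @ $8.20 = $935.60
Jul 12, 113 sold [LIFO — newest first]: 90 @ $8.20 + 23 @ $9.80 = $963.40
Total COGS = $1,109.25 + $842.80 + $935.60 + $963.40 = $3,851.05
Ending inventory: 91 @ $4.20 + 10 @ $9.80 = $480.20

COGS = $3,851.05; ending inventory = $480.20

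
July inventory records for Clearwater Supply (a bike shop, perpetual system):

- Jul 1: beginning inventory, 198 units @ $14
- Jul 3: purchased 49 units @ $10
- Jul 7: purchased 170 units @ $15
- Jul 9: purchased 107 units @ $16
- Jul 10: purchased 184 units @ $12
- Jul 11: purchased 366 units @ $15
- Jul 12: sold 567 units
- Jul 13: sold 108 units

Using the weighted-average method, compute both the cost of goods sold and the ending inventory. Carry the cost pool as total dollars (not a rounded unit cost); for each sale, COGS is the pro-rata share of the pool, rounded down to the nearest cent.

COGS = $9,566.89; ending inventory = $5,655.11

After Jul 1: 198 on hand, pool $2,772.00 (≈ $14.0000 each)
After Jul 3: 247 on hand, pool $3,262.00 (≈ $13.2065 each)
After Jul 7: 417 on hand, pool $5,812.00 (≈ $13.9376 each)
After Jul 9: 524 on hand, pool $7,524.00 (≈ $14.3588 each)
After Jul 10: 708 on hand, pool $9,732.00 (≈ $13.7458 each)
After Jul 11: 1074 on hand, pool $15,222.00 (≈ $14.1732 each)
Jul 12, sell 567: 567/1074 × $15,222.00 → $8,036.19
Jul 13, sell 108: 108/507 × $7,185.81 → $1,530.70
Total COGS = $8,036.19 + $1,530.70 = $9,566.89
Ending inventory (cost pool remaining) = $5,655.11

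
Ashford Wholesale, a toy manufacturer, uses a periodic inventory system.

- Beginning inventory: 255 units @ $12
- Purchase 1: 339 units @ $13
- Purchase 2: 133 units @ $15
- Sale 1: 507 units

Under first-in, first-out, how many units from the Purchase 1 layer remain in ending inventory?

87

Sale 1 (507) [FIFO — oldest first]: 255 @ $12 + 252 @ $13 = $6,336
Ending inventory: 87 @ $13 + 133 @ $15 = $3,126
Check: goods available $9,462 = COGS $6,336 + ending $3,126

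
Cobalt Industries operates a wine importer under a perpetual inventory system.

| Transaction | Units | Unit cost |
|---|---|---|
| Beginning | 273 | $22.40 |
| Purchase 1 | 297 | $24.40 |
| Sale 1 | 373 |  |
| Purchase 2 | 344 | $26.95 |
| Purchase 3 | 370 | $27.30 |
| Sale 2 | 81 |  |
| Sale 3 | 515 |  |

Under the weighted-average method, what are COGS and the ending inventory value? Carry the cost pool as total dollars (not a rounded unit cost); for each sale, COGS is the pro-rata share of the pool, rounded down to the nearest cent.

After Beginning: 273 on hand, pool $6,115.20 (≈ $22.4000 each)
After Purchase 1: 570 on hand, pool $13,362.00 (≈ $23.4421 each)
Sale 1, sell 373: 373/570 × $13,362.00 → $8,743.90
After Purchase 2: 541 on hand, pool $13,888.90 (≈ $25.6726 each)
After Purchase 3: 911 on hand, pool $23,989.90 (≈ $26.3336 each)
Sale 2, sell 81: 81/911 × $23,989.90 → $2,133.02
Sale 3, sell 515: 515/830 × $21,856.88 → $13,561.79
Total COGS = $8,743.90 + $2,133.02 + $13,561.79 = $24,438.71
Ending inventory (cost pool remaining) = $8,295.09

COGS = $24,438.71; ending inventory = $8,295.09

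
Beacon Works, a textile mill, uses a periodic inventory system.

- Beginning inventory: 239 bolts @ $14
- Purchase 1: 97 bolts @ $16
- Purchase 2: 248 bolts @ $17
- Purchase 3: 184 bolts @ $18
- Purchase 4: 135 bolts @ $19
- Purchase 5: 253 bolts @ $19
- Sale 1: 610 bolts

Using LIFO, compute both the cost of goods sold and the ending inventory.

COGS = $11,330; ending inventory = $8,468

Sale 1 (610) [LIFO — newest first]: 253 @ $19 + 135 @ $19 + 184 @ $18 + 38 @ $17 = $11,330
Ending inventory: 239 @ $14 + 97 @ $16 + 210 @ $17 = $8,468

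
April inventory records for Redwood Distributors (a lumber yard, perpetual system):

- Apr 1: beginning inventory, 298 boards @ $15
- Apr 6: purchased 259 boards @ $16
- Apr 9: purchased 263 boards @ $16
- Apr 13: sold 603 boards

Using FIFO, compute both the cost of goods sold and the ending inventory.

Apr 13, 603 sold [FIFO — oldest first]: 298 @ $15 + 259 @ $16 + 46 @ $16 = $9,350
Ending inventory: 217 @ $16 = $3,472

COGS = $9,350; ending inventory = $3,472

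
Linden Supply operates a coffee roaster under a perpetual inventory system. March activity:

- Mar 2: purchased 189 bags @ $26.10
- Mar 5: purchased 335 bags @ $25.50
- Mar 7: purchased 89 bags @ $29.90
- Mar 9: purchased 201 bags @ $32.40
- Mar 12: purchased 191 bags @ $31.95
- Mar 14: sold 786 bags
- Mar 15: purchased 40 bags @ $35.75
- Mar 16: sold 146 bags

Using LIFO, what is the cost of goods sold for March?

COGS = $27,232.05

Mar 14, 786 sold [LIFO — newest first]: 191 @ $31.95 + 201 @ $32.40 + 89 @ $29.90 + 305 @ $25.50 = $23,053.45
Mar 16, 146 sold [LIFO — newest first]: 40 @ $35.75 + 30 @ $25.50 + 76 @ $26.10 = $4,178.60
Total COGS = $23,053.45 + $4,178.60 = $27,232.05
Ending inventory: 113 @ $26.10 = $2,949.30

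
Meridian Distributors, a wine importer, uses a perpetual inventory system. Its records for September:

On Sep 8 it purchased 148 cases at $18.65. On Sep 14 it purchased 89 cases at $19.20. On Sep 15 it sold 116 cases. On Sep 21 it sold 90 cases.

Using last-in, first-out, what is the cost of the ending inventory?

Ending inventory = $578.15

Sep 15, 116 sold [LIFO — newest first]: 89 @ $19.20 + 27 @ $18.65 = $2,212.35
Sep 21, 90 sold [LIFO — newest first]: 90 @ $18.65 = $1,678.50
Total COGS = $2,212.35 + $1,678.50 = $3,890.85
Ending inventory: 31 @ $18.65 = $578.15
Check: goods available $4,469.00 = COGS $3,890.85 + ending $578.15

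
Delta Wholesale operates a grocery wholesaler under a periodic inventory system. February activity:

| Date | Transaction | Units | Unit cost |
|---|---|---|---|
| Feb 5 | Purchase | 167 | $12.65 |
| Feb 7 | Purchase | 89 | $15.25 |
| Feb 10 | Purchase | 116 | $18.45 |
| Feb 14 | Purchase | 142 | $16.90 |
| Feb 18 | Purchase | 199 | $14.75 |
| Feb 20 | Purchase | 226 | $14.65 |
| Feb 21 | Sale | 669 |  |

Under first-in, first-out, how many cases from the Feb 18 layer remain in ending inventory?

Feb 21, 669 sold [FIFO — oldest first]: 167 @ $12.65 + 89 @ $15.25 + 116 @ $18.45 + 142 @ $16.90 + 155 @ $14.75 = $10,296.05
Ending inventory: 44 @ $14.75 + 226 @ $14.65 = $3,959.90

44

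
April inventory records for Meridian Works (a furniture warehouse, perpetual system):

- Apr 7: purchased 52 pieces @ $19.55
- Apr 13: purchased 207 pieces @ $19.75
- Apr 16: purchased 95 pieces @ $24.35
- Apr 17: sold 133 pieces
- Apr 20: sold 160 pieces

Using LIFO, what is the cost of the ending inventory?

Ending inventory = $1,194.35

Apr 17, 133 sold [LIFO — newest first]: 95 @ $24.35 + 38 @ $19.75 = $3,063.75
Apr 20, 160 sold [LIFO — newest first]: 160 @ $19.75 = $3,160.00
Total COGS = $3,063.75 + $3,160.00 = $6,223.75
Ending inventory: 52 @ $19.55 + 9 @ $19.75 = $1,194.35
Check: goods available $7,418.10 = COGS $6,223.75 + ending $1,194.35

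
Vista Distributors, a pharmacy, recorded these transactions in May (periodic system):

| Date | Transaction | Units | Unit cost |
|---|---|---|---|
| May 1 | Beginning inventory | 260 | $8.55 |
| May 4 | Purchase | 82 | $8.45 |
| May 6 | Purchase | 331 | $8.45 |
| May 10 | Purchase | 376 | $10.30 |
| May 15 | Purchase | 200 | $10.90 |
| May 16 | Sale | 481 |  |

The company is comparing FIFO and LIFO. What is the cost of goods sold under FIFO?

FIFO COGS: 260 @ $8.55 + 82 @ $8.45 + 139 @ $8.45 = $4,090.45
LIFO COGS: 200 @ $10.90 + 281 @ $10.30 = $5,074.30

COGS = $4,090.45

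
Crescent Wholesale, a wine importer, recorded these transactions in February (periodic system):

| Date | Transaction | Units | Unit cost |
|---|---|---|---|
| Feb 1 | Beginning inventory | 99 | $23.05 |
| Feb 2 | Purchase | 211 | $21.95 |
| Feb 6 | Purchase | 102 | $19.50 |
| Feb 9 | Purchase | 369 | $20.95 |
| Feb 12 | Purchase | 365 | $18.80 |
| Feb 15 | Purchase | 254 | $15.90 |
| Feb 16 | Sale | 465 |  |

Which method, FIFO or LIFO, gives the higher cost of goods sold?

FIFO COGS: 99 @ $23.05 + 211 @ $21.95 + 102 @ $19.50 + 53 @ $20.95 = $10,012.75
LIFO COGS: 254 @ $15.90 + 211 @ $18.80 = $8,005.40

FIFO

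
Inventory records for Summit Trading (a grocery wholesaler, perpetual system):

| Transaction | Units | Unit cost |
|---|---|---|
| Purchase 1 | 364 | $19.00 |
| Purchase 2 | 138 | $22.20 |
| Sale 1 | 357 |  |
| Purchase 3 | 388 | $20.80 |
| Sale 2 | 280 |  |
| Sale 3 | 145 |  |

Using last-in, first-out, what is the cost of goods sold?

COGS = $15,998.00

Sale 1 (357) [LIFO — newest first]: 138 @ $22.20 + 219 @ $19.00 = $7,224.60
Sale 2 (280) [LIFO — newest first]: 280 @ $20.80 = $5,824.00
Sale 3 (145) [LIFO — newest first]: 108 @ $20.80 + 37 @ $19.00 = $2,949.40
Total COGS = $7,224.60 + $5,824.00 + $2,949.40 = $15,998.00
Ending inventory: 108 @ $19.00 = $2,052.00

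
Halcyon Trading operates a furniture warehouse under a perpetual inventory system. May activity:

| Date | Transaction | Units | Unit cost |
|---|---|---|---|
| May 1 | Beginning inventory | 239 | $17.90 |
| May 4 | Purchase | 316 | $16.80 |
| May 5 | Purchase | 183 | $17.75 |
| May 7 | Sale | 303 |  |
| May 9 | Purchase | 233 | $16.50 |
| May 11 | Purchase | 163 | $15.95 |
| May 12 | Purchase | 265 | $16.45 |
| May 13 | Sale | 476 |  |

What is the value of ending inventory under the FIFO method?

May 7, 303 sold [FIFO — oldest first]: 239 @ $17.90 + 64 @ $16.80 = $5,353.30
May 13, 476 sold [FIFO — oldest first]: 252 @ $16.80 + 183 @ $17.75 + 41 @ $16.50 = $8,158.35
Total COGS = $5,353.30 + $8,158.35 = $13,511.65
Ending inventory: 192 @ $16.50 + 163 @ $15.95 + 265 @ $16.45 = $10,127.10

Ending inventory = $10,127.10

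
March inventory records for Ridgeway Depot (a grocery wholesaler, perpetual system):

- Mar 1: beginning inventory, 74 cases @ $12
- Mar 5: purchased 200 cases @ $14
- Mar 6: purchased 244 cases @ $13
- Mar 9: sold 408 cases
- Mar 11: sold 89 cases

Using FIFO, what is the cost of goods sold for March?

COGS = $6,587

Mar 9, 408 sold [FIFO — oldest first]: 74 @ $12 + 200 @ $14 + 134 @ $13 = $5,430
Mar 11, 89 sold [FIFO — oldest first]: 89 @ $13 = $1,157
Total COGS = $5,430 + $1,157 = $6,587
Ending inventory: 21 @ $13 = $273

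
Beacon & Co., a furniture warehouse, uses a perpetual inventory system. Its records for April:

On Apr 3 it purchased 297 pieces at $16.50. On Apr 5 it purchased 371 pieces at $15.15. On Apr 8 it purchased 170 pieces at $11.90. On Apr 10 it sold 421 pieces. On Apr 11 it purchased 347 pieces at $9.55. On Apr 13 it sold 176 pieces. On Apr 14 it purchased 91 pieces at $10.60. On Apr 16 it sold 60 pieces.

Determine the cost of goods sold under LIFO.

COGS = $8,142.45

Apr 10, 421 sold [LIFO — newest first]: 170 @ $11.90 + 251 @ $15.15 = $5,825.65
Apr 13, 176 sold [LIFO — newest first]: 176 @ $9.55 = $1,680.80
Apr 16, 60 sold [LIFO — newest first]: 60 @ $10.60 = $636.00
Total COGS = $5,825.65 + $1,680.80 + $636.00 = $8,142.45
Ending inventory: 297 @ $16.50 + 120 @ $15.15 + 171 @ $9.55 + 31 @ $10.60 = $8,680.15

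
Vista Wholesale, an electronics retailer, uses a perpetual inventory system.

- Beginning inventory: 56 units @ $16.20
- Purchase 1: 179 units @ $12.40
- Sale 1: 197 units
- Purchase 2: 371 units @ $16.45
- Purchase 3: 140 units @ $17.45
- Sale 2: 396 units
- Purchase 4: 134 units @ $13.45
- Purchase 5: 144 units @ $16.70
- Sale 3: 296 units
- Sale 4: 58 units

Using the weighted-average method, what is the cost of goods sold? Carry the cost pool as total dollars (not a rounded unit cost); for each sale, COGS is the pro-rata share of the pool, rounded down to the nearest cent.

COGS = $14,677.56

After Beginning: 56 on hand, pool $907.20 (≈ $16.2000 each)
After Purchase 1: 235 on hand, pool $3,126.80 (≈ $13.3055 each)
Sale 1, sell 197: 197/235 × $3,126.80 → $2,621.18
After Purchase 2: 409 on hand, pool $6,608.57 (≈ $16.1579 each)
After Purchase 3: 549 on hand, pool $9,051.57 (≈ $16.4874 each)
Sale 2, sell 396: 396/549 × $9,051.57 → $6,529.00
After Purchase 4: 287 on hand, pool $4,324.87 (≈ $15.0692 each)
After Purchase 5: 431 on hand, pool $6,729.67 (≈ $15.6141 each)
Sale 3, sell 296: 296/431 × $6,729.67 → $4,621.76
Sale 4, sell 58: 58/135 × $2,107.91 → $905.62
Total COGS = $2,621.18 + $6,529.00 + $4,621.76 + $905.62 = $14,677.56
Ending inventory (cost pool remaining) = $1,202.29
Check: goods available $15,879.85 = COGS $14,677.56 + ending $1,202.29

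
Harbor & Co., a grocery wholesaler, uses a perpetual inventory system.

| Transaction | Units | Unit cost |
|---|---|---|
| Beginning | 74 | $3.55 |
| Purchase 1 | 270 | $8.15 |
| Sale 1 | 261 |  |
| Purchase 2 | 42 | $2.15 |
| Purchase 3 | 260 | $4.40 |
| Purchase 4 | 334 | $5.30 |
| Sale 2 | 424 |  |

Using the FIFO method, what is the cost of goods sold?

Sale 1 (261) [FIFO — oldest first]: 74 @ $3.55 + 187 @ $8.15 = $1,786.75
Sale 2 (424) [FIFO — oldest first]: 83 @ $8.15 + 42 @ $2.15 + 260 @ $4.40 + 39 @ $5.30 = $2,117.45
Total COGS = $1,786.75 + $2,117.45 = $3,904.20
Ending inventory: 295 @ $5.30 = $1,563.50
Check: goods available $5,467.70 = COGS $3,904.20 + ending $1,563.50

COGS = $3,904.20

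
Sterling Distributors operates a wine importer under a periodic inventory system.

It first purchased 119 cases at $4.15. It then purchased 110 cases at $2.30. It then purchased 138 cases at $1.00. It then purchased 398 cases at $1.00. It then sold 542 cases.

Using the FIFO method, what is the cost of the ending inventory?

Sale 1 (542) [FIFO — oldest first]: 119 @ $4.15 + 110 @ $2.30 + 138 @ $1.00 + 175 @ $1.00 = $1,059.85
Ending inventory: 223 @ $1.00 = $223.00

Ending inventory = $223.00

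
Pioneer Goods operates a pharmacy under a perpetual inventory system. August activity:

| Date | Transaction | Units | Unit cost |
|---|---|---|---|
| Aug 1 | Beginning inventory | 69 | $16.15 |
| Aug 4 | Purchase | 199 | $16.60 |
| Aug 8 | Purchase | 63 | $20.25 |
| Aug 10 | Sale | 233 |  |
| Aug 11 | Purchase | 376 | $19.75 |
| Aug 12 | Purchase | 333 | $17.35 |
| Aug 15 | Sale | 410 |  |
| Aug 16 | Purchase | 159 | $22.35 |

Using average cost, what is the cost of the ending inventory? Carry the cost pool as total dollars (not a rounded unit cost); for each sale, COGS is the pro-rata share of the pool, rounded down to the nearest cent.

After Aug 1: 69 on hand, pool $1,114.35 (≈ $16.1500 each)
After Aug 4: 268 on hand, pool $4,417.75 (≈ $16.4841 each)
After Aug 8: 331 on hand, pool $5,693.50 (≈ $17.2009 each)
Aug 10, sell 233: 233/331 × $5,693.50 → $4,007.81
After Aug 11: 474 on hand, pool $9,111.69 (≈ $19.2230 each)
After Aug 12: 807 on hand, pool $14,889.24 (≈ $18.4501 each)
Aug 15, sell 410: 410/807 × $14,889.24 → $7,564.54
After Aug 16: 556 on hand, pool $10,878.35 (≈ $19.5654 each)
Total COGS = $4,007.81 + $7,564.54 = $11,572.35
Ending inventory (cost pool remaining) = $10,878.35
Check: goods available $22,450.70 = COGS $11,572.35 + ending $10,878.35

Ending inventory = $10,878.35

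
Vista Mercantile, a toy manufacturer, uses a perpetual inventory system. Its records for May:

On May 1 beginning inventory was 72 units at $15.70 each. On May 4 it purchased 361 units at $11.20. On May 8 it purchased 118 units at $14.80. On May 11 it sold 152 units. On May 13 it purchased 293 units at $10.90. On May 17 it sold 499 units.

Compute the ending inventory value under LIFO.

May 11, 152 sold [LIFO — newest first]: 118 @ $14.80 + 34 @ $11.20 = $2,127.20
May 17, 499 sold [LIFO — newest first]: 293 @ $10.90 + 206 @ $11.20 = $5,500.90
Total COGS = $2,127.20 + $5,500.90 = $7,628.10
Ending inventory: 72 @ $15.70 + 121 @ $11.20 = $2,485.60
Check: goods available $10,113.70 = COGS $7,628.10 + ending $2,485.60

Ending inventory = $2,485.60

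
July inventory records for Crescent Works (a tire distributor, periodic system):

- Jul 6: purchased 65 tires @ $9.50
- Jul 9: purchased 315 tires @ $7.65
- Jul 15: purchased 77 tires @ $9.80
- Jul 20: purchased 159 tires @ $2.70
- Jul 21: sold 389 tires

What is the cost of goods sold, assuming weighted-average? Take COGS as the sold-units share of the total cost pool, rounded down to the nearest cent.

COGS = $2,659.31

Jul 21, sell 389: 389/616 × $4,211.15 → $2,659.31
Ending inventory (cost pool remaining) = $1,551.84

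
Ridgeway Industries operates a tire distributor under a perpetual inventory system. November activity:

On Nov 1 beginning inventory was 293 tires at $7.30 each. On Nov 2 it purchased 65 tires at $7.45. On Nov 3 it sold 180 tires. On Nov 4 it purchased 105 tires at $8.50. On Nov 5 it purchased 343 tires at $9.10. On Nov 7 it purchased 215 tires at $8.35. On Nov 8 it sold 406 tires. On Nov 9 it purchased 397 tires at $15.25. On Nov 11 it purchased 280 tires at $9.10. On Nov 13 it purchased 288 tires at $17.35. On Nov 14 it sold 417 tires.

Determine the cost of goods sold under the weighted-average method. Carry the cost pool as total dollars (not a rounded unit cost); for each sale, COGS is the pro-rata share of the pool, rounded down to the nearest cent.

After Nov 1: 293 on hand, pool $2,138.90 (≈ $7.3000 each)
After Nov 2: 358 on hand, pool $2,623.15 (≈ $7.3272 each)
Nov 3, sell 180: 180/358 × $2,623.15 → $1,318.90
After Nov 4: 283 on hand, pool $2,196.75 (≈ $7.7624 each)
After Nov 5: 626 on hand, pool $5,318.05 (≈ $8.4953 each)
After Nov 7: 841 on hand, pool $7,113.30 (≈ $8.4581 each)
Nov 8, sell 406: 406/841 × $7,113.30 → $3,434.00
After Nov 9: 832 on hand, pool $9,733.55 (≈ $11.6990 each)
After Nov 11: 1112 on hand, pool $12,281.55 (≈ $11.0446 each)
After Nov 13: 1400 on hand, pool $17,278.35 (≈ $12.3417 each)
Nov 14, sell 417: 417/1400 × $17,278.35 → $5,146.47
Total COGS = $1,318.90 + $3,434.00 + $5,146.47 = $9,899.37
Ending inventory (cost pool remaining) = $12,131.88

COGS = $9,899.37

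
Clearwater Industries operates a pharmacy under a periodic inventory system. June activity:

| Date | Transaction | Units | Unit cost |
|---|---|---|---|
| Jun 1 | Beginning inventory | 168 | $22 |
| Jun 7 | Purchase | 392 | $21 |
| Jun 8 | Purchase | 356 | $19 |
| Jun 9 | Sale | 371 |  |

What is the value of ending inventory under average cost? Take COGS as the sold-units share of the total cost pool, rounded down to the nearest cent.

Jun 9, sell 371: 371/916 × $18,692.00 → $7,570.66
Ending inventory (cost pool remaining) = $11,121.34
Check: goods available $18,692.00 = COGS $7,570.66 + ending $11,121.34

Ending inventory = $11,121.34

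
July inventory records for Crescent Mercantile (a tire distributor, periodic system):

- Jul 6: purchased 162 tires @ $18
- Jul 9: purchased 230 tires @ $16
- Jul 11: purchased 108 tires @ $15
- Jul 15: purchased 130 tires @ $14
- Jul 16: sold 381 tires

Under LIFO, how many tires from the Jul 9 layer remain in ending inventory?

Jul 16, 381 sold [LIFO — newest first]: 130 @ $14 + 108 @ $15 + 143 @ $16 = $5,728
Ending inventory: 162 @ $18 + 87 @ $16 = $4,308

87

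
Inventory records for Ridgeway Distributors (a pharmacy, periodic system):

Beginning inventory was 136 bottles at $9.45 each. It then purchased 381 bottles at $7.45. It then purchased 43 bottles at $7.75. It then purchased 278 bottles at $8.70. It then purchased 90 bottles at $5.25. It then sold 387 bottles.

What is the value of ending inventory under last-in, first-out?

Sale 1 (387) [LIFO — newest first]: 90 @ $5.25 + 278 @ $8.70 + 19 @ $7.75 = $3,038.35
Ending inventory: 136 @ $9.45 + 381 @ $7.45 + 24 @ $7.75 = $4,309.65
Check: goods available $7,348.00 = COGS $3,038.35 + ending $4,309.65

Ending inventory = $4,309.65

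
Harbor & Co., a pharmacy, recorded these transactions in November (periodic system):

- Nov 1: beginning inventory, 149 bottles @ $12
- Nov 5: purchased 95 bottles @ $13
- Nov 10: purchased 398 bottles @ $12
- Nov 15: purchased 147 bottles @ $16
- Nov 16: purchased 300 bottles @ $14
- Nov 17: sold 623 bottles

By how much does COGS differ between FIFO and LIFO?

$1,093

FIFO COGS: 149 @ $12 + 95 @ $13 + 379 @ $12 = $7,571
LIFO COGS: 300 @ $14 + 147 @ $16 + 176 @ $12 = $8,664
Difference = |$7,571 − $8,664| = $1,093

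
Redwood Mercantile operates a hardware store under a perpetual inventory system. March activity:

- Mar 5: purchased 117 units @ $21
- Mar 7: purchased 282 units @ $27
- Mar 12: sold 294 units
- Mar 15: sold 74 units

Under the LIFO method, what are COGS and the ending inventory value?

Mar 12, 294 sold [LIFO — newest first]: 282 @ $27 + 12 @ $21 = $7,866
Mar 15, 74 sold [LIFO — newest first]: 74 @ $21 = $1,554
Total COGS = $7,866 + $1,554 = $9,420
Ending inventory: 31 @ $21 = $651
Check: goods available $10,071 = COGS $9,420 + ending $651

COGS = $9,420; ending inventory = $651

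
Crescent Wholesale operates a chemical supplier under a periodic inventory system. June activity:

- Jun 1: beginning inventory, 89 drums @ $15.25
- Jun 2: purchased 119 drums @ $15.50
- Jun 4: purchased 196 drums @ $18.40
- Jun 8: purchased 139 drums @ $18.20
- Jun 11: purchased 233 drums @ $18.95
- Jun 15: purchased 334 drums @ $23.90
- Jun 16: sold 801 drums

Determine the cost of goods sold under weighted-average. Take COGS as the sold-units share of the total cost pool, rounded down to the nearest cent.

COGS = $15,685.09

Jun 16, sell 801: 801/1110 × $21,735.90 → $15,685.09
Ending inventory (cost pool remaining) = $6,050.81
Check: goods available $21,735.90 = COGS $15,685.09 + ending $6,050.81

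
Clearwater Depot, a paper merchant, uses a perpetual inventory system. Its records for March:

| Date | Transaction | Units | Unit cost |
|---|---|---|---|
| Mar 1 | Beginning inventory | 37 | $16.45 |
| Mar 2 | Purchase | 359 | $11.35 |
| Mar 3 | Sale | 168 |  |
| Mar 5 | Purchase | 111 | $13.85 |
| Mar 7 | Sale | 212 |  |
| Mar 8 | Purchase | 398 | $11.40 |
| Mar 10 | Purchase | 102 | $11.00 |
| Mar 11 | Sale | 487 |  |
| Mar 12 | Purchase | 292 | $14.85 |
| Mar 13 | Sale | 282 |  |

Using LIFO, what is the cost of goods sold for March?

COGS = $14,289.20

Mar 3, 168 sold [LIFO — newest first]: 168 @ $11.35 = $1,906.80
Mar 7, 212 sold [LIFO — newest first]: 111 @ $13.85 + 101 @ $11.35 = $2,683.70
Mar 11, 487 sold [LIFO — newest first]: 102 @ $11.00 + 385 @ $11.40 = $5,511.00
Mar 13, 282 sold [LIFO — newest first]: 282 @ $14.85 = $4,187.70
Total COGS = $1,906.80 + $2,683.70 + $5,511.00 + $4,187.70 = $14,289.20
Ending inventory: 37 @ $16.45 + 90 @ $11.35 + 13 @ $11.40 + 10 @ $14.85 = $1,926.85
Check: goods available $16,216.05 = COGS $14,289.20 + ending $1,926.85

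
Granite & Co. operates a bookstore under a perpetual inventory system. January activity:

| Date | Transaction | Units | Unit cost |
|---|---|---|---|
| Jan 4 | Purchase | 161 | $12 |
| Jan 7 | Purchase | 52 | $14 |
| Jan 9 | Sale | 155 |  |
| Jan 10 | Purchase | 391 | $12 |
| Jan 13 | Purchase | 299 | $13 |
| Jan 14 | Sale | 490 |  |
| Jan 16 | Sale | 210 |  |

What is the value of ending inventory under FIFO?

Ending inventory = $624

Jan 9, 155 sold [FIFO — oldest first]: 155 @ $12 = $1,860
Jan 14, 490 sold [FIFO — oldest first]: 6 @ $12 + 52 @ $14 + 391 @ $12 + 41 @ $13 = $6,025
Jan 16, 210 sold [FIFO — oldest first]: 210 @ $13 = $2,730
Total COGS = $1,860 + $6,025 + $2,730 = $10,615
Ending inventory: 48 @ $13 = $624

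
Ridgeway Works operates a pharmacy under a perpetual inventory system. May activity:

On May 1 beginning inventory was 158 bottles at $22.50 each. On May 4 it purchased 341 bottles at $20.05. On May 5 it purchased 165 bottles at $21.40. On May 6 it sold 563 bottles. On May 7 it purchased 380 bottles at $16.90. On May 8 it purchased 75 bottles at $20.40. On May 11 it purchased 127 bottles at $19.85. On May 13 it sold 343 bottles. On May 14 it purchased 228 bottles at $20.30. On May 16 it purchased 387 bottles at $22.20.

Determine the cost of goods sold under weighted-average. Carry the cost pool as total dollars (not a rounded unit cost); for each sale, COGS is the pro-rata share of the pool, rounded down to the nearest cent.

After May 1: 158 on hand, pool $3,555.00 (≈ $22.5000 each)
After May 4: 499 on hand, pool $10,392.05 (≈ $20.8258 each)
After May 5: 664 on hand, pool $13,923.05 (≈ $20.9684 each)
May 6, sell 563: 563/664 × $13,923.05 → $11,805.23
After May 7: 481 on hand, pool $8,539.82 (≈ $17.7543 each)
After May 8: 556 on hand, pool $10,069.82 (≈ $18.1112 each)
After May 11: 683 on hand, pool $12,590.77 (≈ $18.4345 each)
May 13, sell 343: 343/683 × $12,590.77 → $6,323.03
After May 14: 568 on hand, pool $10,896.14 (≈ $19.1833 each)
After May 16: 955 on hand, pool $19,487.54 (≈ $20.4058 each)
Total COGS = $11,805.23 + $6,323.03 = $18,128.26
Ending inventory (cost pool remaining) = $19,487.54
Check: goods available $37,615.80 = COGS $18,128.26 + ending $19,487.54

COGS = $18,128.26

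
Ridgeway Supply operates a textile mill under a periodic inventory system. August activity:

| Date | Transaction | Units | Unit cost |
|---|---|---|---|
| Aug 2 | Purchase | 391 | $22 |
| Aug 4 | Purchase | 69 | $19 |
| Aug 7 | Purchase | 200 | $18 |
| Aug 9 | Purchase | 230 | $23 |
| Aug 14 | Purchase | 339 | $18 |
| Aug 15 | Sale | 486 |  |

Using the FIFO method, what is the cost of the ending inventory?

Aug 15, 486 sold [FIFO — oldest first]: 391 @ $22 + 69 @ $19 + 26 @ $18 = $10,381
Ending inventory: 174 @ $18 + 230 @ $23 + 339 @ $18 = $14,524
Check: goods available $24,905 = COGS $10,381 + ending $14,524

Ending inventory = $14,524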